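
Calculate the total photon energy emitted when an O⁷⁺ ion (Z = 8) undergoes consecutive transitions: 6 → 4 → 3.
72.563733 eV

The energy levels of O⁷⁺ are E_n = -13.6057 × 8² / n² eV.

First transition (6 → 4):
ΔE₁ = |E_4 - E_6|
ΔE₁ = |-54.422800000000 - (-24.187911111111)| = 30.234888889 eV

Second transition (4 → 3):
ΔE₂ = |E_3 - E_4|
ΔE₂ = |-96.751644444444 - (-54.422800000000)| = 42.328844444 eV

Total energy released:
E_total = ΔE₁ + ΔE₂ = 30.234888889 + 42.328844444 = 72.563733 eV

Note: This equals the direct transition 6 → 3: 72.563733 eV ✓
Energy is conserved regardless of the path taken.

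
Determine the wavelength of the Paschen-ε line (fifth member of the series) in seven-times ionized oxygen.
14.91161 nm

The lines of a series are numbered from the longest wavelength (smallest ΔE) outward; the fifth line is the transition from n = n_f + 5 to n_f.
The Paschen series has all transitions ending at n_f = 3.

For O⁷⁺ (Z = 8), the fifth line (ε-line) is the jump from n = 8 to n = 3:
E_8 = -13.6057 × 8² / 8² = -13.6057000 eV
E_3 = -13.6057 × 8² / 3² = -96.7516444 eV
ΔE = E_8 - E_3 = 83.1459444 eV

λ = hc/E = 1239.84 eV·nm / 83.1459444 eV
λ = 14.91161 nm

This is the ε-line of the Paschen series in O⁷⁺.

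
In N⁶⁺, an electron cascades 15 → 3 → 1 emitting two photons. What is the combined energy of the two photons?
663.71628 eV

The energy levels of N⁶⁺ are E_n = -13.6057 × 7² / n² eV.

First transition (15 → 3):
ΔE₁ = |E_3 - E_15|
ΔE₁ = |-74.07547777778 - (-2.96301911111)| = 71.11245867 eV

Second transition (3 → 1):
ΔE₂ = |E_1 - E_3|
ΔE₂ = |-666.67930000000 - (-74.07547777778)| = 592.60382222 eV

Total energy released:
E_total = ΔE₁ + ΔE₂ = 71.11245867 + 592.60382222 = 663.71628 eV

Note: This equals the direct transition 15 → 1: 663.71628 eV ✓
Energy is conserved regardless of the path taken.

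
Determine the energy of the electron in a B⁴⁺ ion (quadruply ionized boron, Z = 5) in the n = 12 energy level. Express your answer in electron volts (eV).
-2.362 eV

The energy levels of a hydrogen-like atom are given by:
E_n = -13.6057 Z² / n² eV  (with Z = 5 for B⁴⁺)

For n = 12:
E_12 = -13.6057 × 5² / 12²
E_12 = -13.6057 × 25 / 144
E_12 = -2.362 eV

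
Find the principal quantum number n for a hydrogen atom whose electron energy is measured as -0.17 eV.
n = 9

The exact energy levels follow E_n = -13.6057 eV / n².

The measured value (-0.17 eV) is reported to only 2 significant figures, so we must test candidate n values and see which one matches to that precision.

Candidate energies:
  n = 7:  E = -13.6057/7² = -0.277667 eV
  n = 8:  E = -13.6057/8² = -0.212589 eV
  n = 9:  E = -13.6057/9² = -0.167972 eV  ← matches
  n = 10:  E = -13.6057/10² = -0.136057 eV
  n = 11:  E = -13.6057/11² = -0.112444 eV

Checking against the measurement of -0.17 eV (2 sig figs), only n = 9 agrees:
E_9 = -0.167972 eV, which rounds to -0.17 eV ✓

Therefore n = 9.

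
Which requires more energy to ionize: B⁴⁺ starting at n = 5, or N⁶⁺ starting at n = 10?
B⁴⁺ at n = 5 (E = -13.6057 eV)

Using E_n = -13.6057 Z² / n² eV:

B⁴⁺ (Z = 5) at n = 5:
E = -13.6057 × 5² / 5² = -13.6057 × 25 / 25 = -13.6057000 eV

N⁶⁺ (Z = 7) at n = 10:
E = -13.6057 × 7² / 10² = -13.6057 × 49 / 100 = -6.6667930 eV

Since -13.6057000 eV < -6.6667930 eV,
B⁴⁺ at n = 5 is more tightly bound (requires more energy to ionize).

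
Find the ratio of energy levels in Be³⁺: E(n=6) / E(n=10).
2.7778

Using E_n = -13.6057 Z² / n² eV with Z = 4:

E_6 = -13.6057 × 4² / 6² = -217.6912 / 36 = -6.0469777778 eV
E_10 = -13.6057 × 4² / 10² = -217.6912 / 100 = -2.1769120000 eV

The ratio is:
E_6/E_10 = (-6.0469777778) / (-2.1769120000)
E_6/E_10 = (-217.6912/36) / (-217.6912/100)
E_6/E_10 = 100/36
E_6/E_10 = 2.7778
(Note: the Z² factors cancel in the ratio.)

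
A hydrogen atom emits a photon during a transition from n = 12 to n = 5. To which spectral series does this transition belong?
Pfund series

The spectral series in hydrogen are named based on the final (lower) energy level:
- Lyman series: n_final = 1 (ultraviolet)
- Balmer series: n_final = 2 (visible/near-UV)
- Paschen series: n_final = 3 (infrared)
- Brackett series: n_final = 4 (infrared)
- Pfund series: n_final = 5 (far infrared)

Since this transition ends at n = 5, it belongs to the Pfund series.

For reference, this 12 → 5 line has photon energy
ΔE = 13.6057 eV × (1/5² - 1/12²) = 0.44974397 eV,
corresponding to wavelength λ = hc/ΔE = 1239.84 eV·nm / 0.44974397 eV = 2756.77 nm in the far infrared region.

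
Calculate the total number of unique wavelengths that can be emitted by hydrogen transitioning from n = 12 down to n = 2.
55

The electron can occupy levels n = 2, 3, ..., 12 during de-excitation — that is m = 12 - 2 + 1 = 11 distinct levels.

The number of distinct spectral lines equals the number of ways to choose 2 of these m levels (each pair gives one possible emission transition):

Number of lines = m(m-1)/2 = 11×10/2 = 55

These correspond to all possible transitions between the 11 levels:
12 → 11, 12 → 10, 12 → 9, 12 → 8, 12 → 7, 12 → 6, 12 → 5, 12 → 4...

Each transition produces a photon with a unique energy (and thus wavelength). This count does not depend on Z.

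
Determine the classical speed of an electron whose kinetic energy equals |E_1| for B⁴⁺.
1.09385e+07 m/s (or 3.65% of c)

The binding energy at n = 1 for B⁴⁺ is:
E_1 = -13.6057 × 5²/1² = -340.142500 eV
|E_1| = 340.142500 eV

Convert to Joules:
KE = 340.142500 eV × (1.602177 × 10⁻¹⁹ J/eV) = 5.4496849e-17 J

Using KE = ½mv²:
v = √(2·KE/m_e)
v = √(2 × 5.4496849e-17 J / 9.10938 × 10⁻³¹ kg)
v = 1.09385e+07 m/s

This is approximately 3.65% the speed of light.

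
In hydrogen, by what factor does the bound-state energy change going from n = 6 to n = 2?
9.00000

Using E_n = -13.6057 Z² / n² eV with Z = 1:

E_2 = -13.6057 / 2² = -13.6057 / 4 = -3.40142500000 eV
E_6 = -13.6057 / 6² = -13.6057 / 36 = -0.37793611111 eV

The ratio is:
E_2/E_6 = (-3.40142500000) / (-0.37793611111)
E_2/E_6 = (-13.6057/4) / (-13.6057/36)
E_2/E_6 = 36/4
E_2/E_6 = 9.00000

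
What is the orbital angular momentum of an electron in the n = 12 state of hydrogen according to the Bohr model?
1.26549e-33 J·s (or 12ℏ)

In the Bohr model, angular momentum is quantized:
L = nℏ

where ℏ = h/(2π) = 1.0545718e-34 J·s

For n = 12:
L = 12 × 1.0545718e-34 J·s
L = 1.26549e-33 J·s

This can also be written as L = 12ℏ.
The angular momentum is an integer multiple of the reduced Planck constant.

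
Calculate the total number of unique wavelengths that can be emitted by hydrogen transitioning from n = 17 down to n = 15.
3

The electron can occupy levels n = 15, 16, ..., 17 during de-excitation — that is m = 17 - 15 + 1 = 3 distinct levels.

The number of distinct spectral lines equals the number of ways to choose 2 of these m levels (each pair gives one possible emission transition):

Number of lines = m(m-1)/2 = 3×2/2 = 3

These correspond to all possible transitions between the 3 levels:
17 → 16, 17 → 15, 16 → 15

Each transition produces a photon with a unique energy (and thus wavelength). This count does not depend on Z.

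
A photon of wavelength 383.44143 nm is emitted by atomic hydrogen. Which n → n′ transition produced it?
n = 9 → n = 2

First, find the photon energy from the wavelength (hc = 1239.84 eV·nm):
E = hc/λ = 1239.84 eV·nm / 383.44143 nm = 3.2334534 eV

The energy levels of hydrogen satisfy E_n = -13.6057 / n² eV, so an emission n_i → n_f releases
ΔE = 13.6057 × (1/n_f² − 1/n_i²) eV.

Setting ΔE equal to the photon energy:
1/n_f² − 1/n_i² = 3.2334534 / 13.6057 = 0.23765432

Since 1/n_i² must be positive, we need 1/n_f² > 0.23765432, i.e. n_f ≤ 2. For each allowed n_f, solve n_i = (1/n_f² − 0.23765432)^(−1/2) and check whether it is a whole number:
  n_f = 1: 1/n_i² = 1.00000000 − 0.23765432 = 0.76234568 → n_i = 1.145  (not an integer) ✗
  n_f = 2: 1/n_i² = 0.25000000 − 0.23765432 = 0.01234568 → n_i = 9.000  → integer, n_i = 9 ✓

Only n_f = 2 gives an integer upper level, n_i = 9.

The transition is from n = 9 to n = 2 (emission).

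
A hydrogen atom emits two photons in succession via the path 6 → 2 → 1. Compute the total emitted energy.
13.227764 eV

The energy levels of hydrogen are E_n = -13.6057 / n² eV.

First transition (6 → 2):
ΔE₁ = |E_2 - E_6|
ΔE₁ = |-3.401425000000 - (-0.377936111111)| = 3.023488889 eV

Second transition (2 → 1):
ΔE₂ = |E_1 - E_2|
ΔE₂ = |-13.605700000000 - (-3.401425000000)| = 10.204275000 eV

Total energy released:
E_total = ΔE₁ + ΔE₂ = 3.023488889 + 10.204275000 = 13.227764 eV

Note: This equals the direct transition 6 → 1: 13.227764 eV ✓
Energy is conserved regardless of the path taken.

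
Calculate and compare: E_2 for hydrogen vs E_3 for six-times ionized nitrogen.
N⁶⁺ at n = 3 (E = -74.075478 eV)

Using E_n = -13.6057 Z² / n² eV:

H (Z = 1) at n = 2:
E = -13.6057 × 1² / 2² = -13.6057 × 1 / 4 = -3.401425000 eV

N⁶⁺ (Z = 7) at n = 3:
E = -13.6057 × 7² / 3² = -13.6057 × 49 / 9 = -74.075477778 eV

Since -74.075477778 eV < -3.401425000 eV,
N⁶⁺ at n = 3 is more tightly bound (requires more energy to ionize).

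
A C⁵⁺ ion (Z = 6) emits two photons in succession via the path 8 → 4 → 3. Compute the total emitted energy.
46.7696 eV

The energy levels of C⁵⁺ are E_n = -13.6057 × 6² / n² eV.

First transition (8 → 4):
ΔE₁ = |E_4 - E_8|
ΔE₁ = |-30.6128250000 - (-7.6532062500)| = 22.9596188 eV

Second transition (4 → 3):
ΔE₂ = |E_3 - E_4|
ΔE₂ = |-54.4228000000 - (-30.6128250000)| = 23.8099750 eV

Total energy released:
E_total = ΔE₁ + ΔE₂ = 22.9596188 + 23.8099750 = 46.7696 eV

Note: This equals the direct transition 8 → 3: 46.7696 eV ✓
Energy is conserved regardless of the path taken.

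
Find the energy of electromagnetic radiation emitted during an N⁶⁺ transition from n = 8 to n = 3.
63.66 eV

The energy levels are E_n = -13.6057 Z² eV / n².

Energy at n = 8: E_8 = -13.6057 × 7² / 8² = -10.41686 eV
Energy at n = 3: E_3 = -13.6057 × 7² / 3² = -74.07548 eV

For emission (electron falling to lower state), the photon energy is:
E_photon = E_8 - E_3 = |-10.41686 - (-74.07548)|
E_photon = 63.66 eV

This energy is carried away by the emitted photon.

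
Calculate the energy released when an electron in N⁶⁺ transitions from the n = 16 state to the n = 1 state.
664.0751 eV

The energy levels are E_n = -13.6057 Z² eV / n².

Energy at n = 16: E_16 = -13.6057 × 7² / 16² = -2.6042160 eV
Energy at n = 1: E_1 = -13.6057 × 7² / 1² = -666.6793000 eV

For emission (electron falling to lower state), the photon energy is:
E_photon = E_16 - E_1 = |-2.6042160 - (-666.6793000)|
E_photon = 664.0751 eV

This energy is carried away by the emitted photon.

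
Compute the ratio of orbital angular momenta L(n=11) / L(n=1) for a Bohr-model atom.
11.00

In the Bohr model, L_n = nℏ, so the ratio is purely the ratio of quantum numbers:

L_11/L_1 = 11ℏ / 1ℏ = 11/1 = 11.00

The angular momentum scales linearly with n.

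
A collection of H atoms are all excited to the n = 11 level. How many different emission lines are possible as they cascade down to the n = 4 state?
28

The electron can occupy levels n = 4, 5, ..., 11 during de-excitation — that is m = 11 - 4 + 1 = 8 distinct levels.

The number of distinct spectral lines equals the number of ways to choose 2 of these m levels (each pair gives one possible emission transition):

Number of lines = m(m-1)/2 = 8×7/2 = 28

These correspond to all possible transitions between the 8 levels:
11 → 10, 11 → 9, 11 → 8, 11 → 7, 11 → 6, 11 → 5, 11 → 4, 10 → 9...

Each transition produces a photon with a unique energy (and thus wavelength). This count does not depend on Z.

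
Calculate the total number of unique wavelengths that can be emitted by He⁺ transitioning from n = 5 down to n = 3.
3

The electron can occupy levels n = 3, 4, ..., 5 during de-excitation — that is m = 5 - 3 + 1 = 3 distinct levels.

The number of distinct spectral lines equals the number of ways to choose 2 of these m levels (each pair gives one possible emission transition):

Number of lines = m(m-1)/2 = 3×2/2 = 3

These correspond to all possible transitions between the 3 levels:
5 → 4, 5 → 3, 4 → 3

Each transition produces a photon with a unique energy (and thus wavelength). This count does not depend on Z.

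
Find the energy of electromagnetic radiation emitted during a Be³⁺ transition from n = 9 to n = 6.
3.35943 eV

The energy levels are E_n = -13.6057 Z² eV / n².

Energy at n = 9: E_9 = -13.6057 × 4² / 9² = -2.68754568 eV
Energy at n = 6: E_6 = -13.6057 × 4² / 6² = -6.04697778 eV

For emission (electron falling to lower state), the photon energy is:
E_photon = E_9 - E_6 = |-2.68754568 - (-6.04697778)|
E_photon = 3.35943 eV

This energy is carried away by the emitted photon.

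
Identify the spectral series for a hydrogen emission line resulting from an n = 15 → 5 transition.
Pfund series

The spectral series in hydrogen are named based on the final (lower) energy level:
- Lyman series: n_final = 1 (ultraviolet)
- Balmer series: n_final = 2 (visible/near-UV)
- Paschen series: n_final = 3 (infrared)
- Brackett series: n_final = 4 (infrared)
- Pfund series: n_final = 5 (far infrared)

Since this transition ends at n = 5, it belongs to the Pfund series.

For reference, this 15 → 5 line has photon energy
ΔE = 13.6057 eV × (1/5² - 1/15²) = 0.48375822 eV,
corresponding to wavelength λ = hc/ΔE = 1239.84 eV·nm / 0.48375822 eV = 2562.93 nm in the far infrared region.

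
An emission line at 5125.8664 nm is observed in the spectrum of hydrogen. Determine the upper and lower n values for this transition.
n = 10 → n = 6

First, find the photon energy from the wavelength (hc = 1239.84 eV·nm):
E = hc/λ = 1239.84 eV·nm / 5125.8664 nm = 0.24187911 eV

The energy levels of hydrogen satisfy E_n = -13.6057 / n² eV, so an emission n_i → n_f releases
ΔE = 13.6057 × (1/n_f² − 1/n_i²) eV.

Setting ΔE equal to the photon energy:
1/n_f² − 1/n_i² = 0.24187911 / 13.6057 = 0.017777778

Since 1/n_i² must be positive, we need 1/n_f² > 0.017777778, i.e. n_f ≤ 7. For each allowed n_f, solve n_i = (1/n_f² − 0.017777778)^(−1/2) and check whether it is a whole number:
  n_f = 1: 1/n_i² = 1.000000000 − 0.017777778 = 0.982222222 → n_i = 1.009  (not an integer) ✗
  n_f = 2: 1/n_i² = 0.250000000 − 0.017777778 = 0.232222222 → n_i = 2.075  (not an integer) ✗
  n_f = 3: 1/n_i² = 0.111111111 − 0.017777778 = 0.093333333 → n_i = 3.273  (not an integer) ✗
  n_f = 4: 1/n_i² = 0.062500000 − 0.017777778 = 0.044722222 → n_i = 4.729  (not an integer) ✗
  n_f = 5: 1/n_i² = 0.040000000 − 0.017777778 = 0.022222222 → n_i = 6.708  (not an integer) ✗
  n_f = 6: 1/n_i² = 0.027777778 − 0.017777778 = 0.010000000 → n_i = 10.000  → integer, n_i = 10 ✓
  n_f = 7: 1/n_i² = 0.020408163 − 0.017777778 = 0.002630385 → n_i = 19.498  (not an integer) ✗

Only n_f = 6 gives an integer upper level, n_i = 10.

The transition is from n = 10 to n = 6 (emission).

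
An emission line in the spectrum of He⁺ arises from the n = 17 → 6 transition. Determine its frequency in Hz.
3.2000e+14 Hz

First, find the transition energy:
E_17 = -13.6057 × 2² / 17² = -0.18831419 eV
E_6 = -13.6057 × 2² / 6² = -1.51174444 eV
|ΔE| = |E_6 - E_17| = 1.32343025 eV

Convert to Joules: E = 1.32343025 eV × (1.602177 × 10⁻¹⁹ J/eV) = 2.120370e-19 J

Using E = hf:
f = E/h = 2.120370e-19 J / (6.62607 × 10⁻³⁴ J·s)
f = 3.2000e+14 Hz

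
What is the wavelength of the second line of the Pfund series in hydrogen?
4651.24911 nm

The lines of a series are numbered from the longest wavelength (smallest ΔE) outward; the second line is the transition from n = n_f + 2 to n_f.
The Pfund series has all transitions ending at n_f = 5.

For H, the second line (β-line) is the jump from n = 7 to n = 5:
E_7 = -13.6057 / 7² = -0.27766734694 eV
E_5 = -13.6057 / 5² = -0.54422800000 eV
ΔE = E_7 - E_5 = 0.26656065306 eV

λ = hc/E = 1239.84 eV·nm / 0.26656065306 eV
λ = 4651.24911 nm

This is the β-line of the Pfund series in H.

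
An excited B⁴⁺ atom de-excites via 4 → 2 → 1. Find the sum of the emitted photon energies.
318.88359 eV

The energy levels of B⁴⁺ are E_n = -13.6057 × 5² / n² eV.

First transition (4 → 2):
ΔE₁ = |E_2 - E_4|
ΔE₁ = |-85.03562500000 - (-21.25890625000)| = 63.77671875 eV

Second transition (2 → 1):
ΔE₂ = |E_1 - E_2|
ΔE₂ = |-340.14250000000 - (-85.03562500000)| = 255.10687500 eV

Total energy released:
E_total = ΔE₁ + ΔE₂ = 63.77671875 + 255.10687500 = 318.88359 eV

Note: This equals the direct transition 4 → 1: 318.88359 eV ✓
Energy is conserved regardless of the path taken.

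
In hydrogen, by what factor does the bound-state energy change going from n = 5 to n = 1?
25.000

Using E_n = -13.6057 Z² / n² eV with Z = 1:

E_1 = -13.6057 / 1² = -13.6057 / 1 = -13.605700000 eV
E_5 = -13.6057 / 5² = -13.6057 / 25 = -0.544228000 eV

The ratio is:
E_1/E_5 = (-13.605700000) / (-0.544228000)
E_1/E_5 = (-13.6057/1) / (-13.6057/25)
E_1/E_5 = 25/1
E_1/E_5 = 25.000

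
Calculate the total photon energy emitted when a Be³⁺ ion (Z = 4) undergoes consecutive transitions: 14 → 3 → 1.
216.5805 eV

The energy levels of Be³⁺ are E_n = -13.6057 × 4² / n² eV.

First transition (14 → 3):
ΔE₁ = |E_3 - E_14|
ΔE₁ = |-24.1879111111 - (-1.1106693878)| = 23.0772417 eV

Second transition (3 → 1):
ΔE₂ = |E_1 - E_3|
ΔE₂ = |-217.6912000000 - (-24.1879111111)| = 193.5032889 eV

Total energy released:
E_total = ΔE₁ + ΔE₂ = 23.0772417 + 193.5032889 = 216.5805 eV

Note: This equals the direct transition 14 → 1: 216.5805 eV ✓
Energy is conserved regardless of the path taken.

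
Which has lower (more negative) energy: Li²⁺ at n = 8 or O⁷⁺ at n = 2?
O⁷⁺ at n = 2 (E = -217.69120 eV)

Using E_n = -13.6057 Z² / n² eV:

Li²⁺ (Z = 3) at n = 8:
E = -13.6057 × 3² / 8² = -13.6057 × 9 / 64 = -1.91330156 eV

O⁷⁺ (Z = 8) at n = 2:
E = -13.6057 × 8² / 2² = -13.6057 × 64 / 4 = -217.69120000 eV

Since -217.69120000 eV < -1.91330156 eV,
O⁷⁺ at n = 2 is more tightly bound (requires more energy to ionize).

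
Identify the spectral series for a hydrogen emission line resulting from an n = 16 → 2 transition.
Balmer series

The spectral series in hydrogen are named based on the final (lower) energy level:
- Lyman series: n_final = 1 (ultraviolet)
- Balmer series: n_final = 2 (visible/near-UV)
- Paschen series: n_final = 3 (infrared)
- Brackett series: n_final = 4 (infrared)
- Pfund series: n_final = 5 (far infrared)

Since this transition ends at n = 2, it belongs to the Balmer series.

For reference, this 16 → 2 line has photon energy
ΔE = 13.6057 eV × (1/2² - 1/16²) = 3.348277734 eV,
corresponding to wavelength λ = hc/ΔE = 1239.84 eV·nm / 3.348277734 eV = 370.29186 nm in the visible/near-UV region.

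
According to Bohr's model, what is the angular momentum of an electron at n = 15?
1.5819e-33 J·s (or 15ℏ)

In the Bohr model, angular momentum is quantized:
L = nℏ

where ℏ = h/(2π) = 1.054572e-34 J·s

For n = 15:
L = 15 × 1.054572e-34 J·s
L = 1.5819e-33 J·s

This can also be written as L = 15ℏ.
The angular momentum is an integer multiple of the reduced Planck constant.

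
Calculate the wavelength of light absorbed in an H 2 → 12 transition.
374.920511 nm

First, find the transition energy using E_n = -13.6057 / n² eV:
E_2 = -13.6057 / 2² = -3.4014250000 eV
E_12 = -13.6057 / 12² = -0.0944840278 eV

Photon energy: |ΔE| = |E_12 - E_2| = 3.3069409722 eV

Convert to wavelength using E = hc/λ with hc = 1239.84 eV·nm:
λ = hc/E = 1239.84 eV·nm / 3.3069409722 eV
λ = 374.920511 nm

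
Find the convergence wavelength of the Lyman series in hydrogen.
91.126513 nm

The series limit corresponds to the transition from n = ∞ to n = 1.
This is the highest energy (shortest wavelength) transition in the Lyman series.

E_∞ = 0 eV
E_1 = -13.6057 / 1² = -13.60570000 eV

Energy at series limit:
ΔE = E_∞ - E_1 = 0 - (-13.60570000) = 13.60570000 eV
λ = hc/E = 1239.84 eV·nm / 13.60570000 eV = 91.126513 nm

This energy equals the ionization energy from the n = 1 state of hydrogen.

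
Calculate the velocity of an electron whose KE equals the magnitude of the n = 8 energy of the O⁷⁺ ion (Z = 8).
2.18769e+06 m/s (or 0.729736% of c)

The binding energy at n = 8 for O⁷⁺ is:
E_8 = -13.6057 × 8²/8² = -13.60570000 eV
|E_8| = 13.60570000 eV

Convert to Joules:
KE = 13.60570000 eV × (1.602177 × 10⁻¹⁹ J/eV) = 2.1798740e-18 J

Using KE = ½mv²:
v = √(2·KE/m_e)
v = √(2 × 2.1798740e-18 J / 9.10938 × 10⁻³¹ kg)
v = 2.18769e+06 m/s

This is approximately 0.729736% the speed of light.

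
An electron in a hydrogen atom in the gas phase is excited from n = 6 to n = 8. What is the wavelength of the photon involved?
7498.4102 nm

First, find the transition energy using E_n = -13.6057 / n² eV:
E_6 = -13.6057 / 6² = -0.3779361111 eV
E_8 = -13.6057 / 8² = -0.2125890625 eV

Photon energy: |ΔE| = |E_8 - E_6| = 0.1653470486 eV

Convert to wavelength using E = hc/λ with hc = 1239.84 eV·nm:
λ = hc/E = 1239.84 eV·nm / 0.1653470486 eV
λ = 7498.4102 nm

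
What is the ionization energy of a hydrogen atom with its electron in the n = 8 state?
0.21 eV

The ionization energy is the energy needed to remove the electron completely (n → ∞).

For hydrogen, E_n = -13.6057 eV / n².

At n = 8: E_8 = -13.6057 / 8² = -0.21259 eV
At n = ∞: E_∞ = 0 eV

Ionization energy = E_∞ - E_8 = 0 - (-0.21259) = 0.21259 eV
Ionization energy ≈ 0.21 eV

This is also called the binding energy of the electron in state n = 8.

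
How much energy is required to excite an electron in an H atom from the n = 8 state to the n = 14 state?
0.14317 eV

The energy levels of a hydrogen-like atom are E_n = -13.6057 eV / n².

Energy at n = 8: E_8 = -13.6057 / 8² = -0.21258906 eV
Energy at n = 14: E_14 = -13.6057 / 14² = -0.06941684 eV

The excitation energy is the difference:
ΔE = E_14 - E_8
ΔE = -0.06941684 - (-0.21258906)
ΔE = 0.14317 eV

Since this is positive, energy must be absorbed (photon absorption).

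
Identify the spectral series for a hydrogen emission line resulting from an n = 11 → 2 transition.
Balmer series

The spectral series in hydrogen are named based on the final (lower) energy level:
- Lyman series: n_final = 1 (ultraviolet)
- Balmer series: n_final = 2 (visible/near-UV)
- Paschen series: n_final = 3 (infrared)
- Brackett series: n_final = 4 (infrared)
- Pfund series: n_final = 5 (far infrared)

Since this transition ends at n = 2, it belongs to the Balmer series.

For reference, this 11 → 2 line has photon energy
ΔE = 13.6057 eV × (1/2² - 1/11²) = 3.28898120 eV,
corresponding to wavelength λ = hc/ΔE = 1239.84 eV·nm / 3.28898120 eV = 376.9678 nm in the visible/near-UV region.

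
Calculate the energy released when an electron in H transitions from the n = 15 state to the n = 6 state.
0.317466 eV

The energy levels are E_n = -13.6057 eV / n².

Energy at n = 15: E_15 = -13.6057 / 15² = -0.060469778 eV
Energy at n = 6: E_6 = -13.6057 / 6² = -0.377936111 eV

For emission (electron falling to lower state), the photon energy is:
E_photon = E_15 - E_6 = |-0.060469778 - (-0.377936111)|
E_photon = 0.317466 eV

This energy is carried away by the emitted photon.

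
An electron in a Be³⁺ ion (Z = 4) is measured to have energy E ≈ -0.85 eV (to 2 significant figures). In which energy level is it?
n = 16

The exact energy levels follow E_n = -13.6057 Z² / n² eV with Z = 4.

The measured value (-0.85 eV) is reported to only 2 significant figures, so we must test candidate n values and see which one matches to that precision.

Candidate energies:
  n = 14:  E = -13.6057 × 4² / 14² = -1.11067 eV
  n = 15:  E = -13.6057 × 4² / 15² = -0.96752 eV
  n = 16:  E = -13.6057 × 4² / 16² = -0.85036 eV  ← matches
  n = 17:  E = -13.6057 × 4² / 17² = -0.75326 eV
  n = 18:  E = -13.6057 × 4² / 18² = -0.67189 eV

Checking against the measurement of -0.85 eV (2 sig figs), only n = 16 agrees:
E_16 = -0.85036 eV, which rounds to -0.85 eV ✓

Therefore n = 16.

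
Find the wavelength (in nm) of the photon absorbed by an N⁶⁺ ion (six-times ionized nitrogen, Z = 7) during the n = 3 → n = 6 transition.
22.316697 nm

First, find the transition energy using E_n = -13.6057 Z² / n² eV:
E_3 = -13.6057 × 7² / 3² = -74.07547778 eV
E_6 = -13.6057 × 7² / 6² = -18.51886944 eV

Photon energy: |ΔE| = |E_6 - E_3| = 55.55660834 eV

Convert to wavelength using E = hc/λ with hc = 1239.84 eV·nm:
λ = hc/E = 1239.84 eV·nm / 55.55660834 eV
λ = 22.316697 nm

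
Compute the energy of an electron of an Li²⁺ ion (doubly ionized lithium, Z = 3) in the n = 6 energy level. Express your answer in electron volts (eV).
-3.40 eV

The energy levels of a hydrogen-like atom are given by:
E_n = -13.6057 Z² / n² eV  (with Z = 3 for Li²⁺)

For n = 6:
E_6 = -13.6057 × 3² / 6²
E_6 = -13.6057 × 9 / 36
E_6 = -3.40 eV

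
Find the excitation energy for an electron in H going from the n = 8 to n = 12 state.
0.11811 eV

The energy levels of a hydrogen-like atom are E_n = -13.6057 eV / n².

Energy at n = 8: E_8 = -13.6057 / 8² = -0.21258906 eV
Energy at n = 12: E_12 = -13.6057 / 12² = -0.09448403 eV

The excitation energy is the difference:
ΔE = E_12 - E_8
ΔE = -0.09448403 - (-0.21258906)
ΔE = 0.11811 eV

Since this is positive, energy must be absorbed (photon absorption).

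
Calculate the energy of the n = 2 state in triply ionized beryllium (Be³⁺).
-54.42280 eV

For hydrogen-like ions, the energy levels scale with Z²:
E_n = -13.6057 Z² / n² eV

For Be³⁺ (Z = 4) at n = 2:
E_2 = -13.6057 × 4² / 2²
E_2 = -13.6057 × 16 / 4
E_2 = -217.6912 / 4
E_2 = -54.42280 eV

The energy is 16 times more negative than hydrogen at the same n due to the stronger nuclear charge.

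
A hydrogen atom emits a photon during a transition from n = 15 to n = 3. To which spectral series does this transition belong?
Paschen series

The spectral series in hydrogen are named based on the final (lower) energy level:
- Lyman series: n_final = 1 (ultraviolet)
- Balmer series: n_final = 2 (visible/near-UV)
- Paschen series: n_final = 3 (infrared)
- Brackett series: n_final = 4 (infrared)
- Pfund series: n_final = 5 (far infrared)

Since this transition ends at n = 3, it belongs to the Paschen series.

For reference, this 15 → 3 line has photon energy
ΔE = 13.6057 eV × (1/3² - 1/15²) = 1.45127467 eV,
corresponding to wavelength λ = hc/ΔE = 1239.84 eV·nm / 1.45127467 eV = 854.3111 nm in the infrared region.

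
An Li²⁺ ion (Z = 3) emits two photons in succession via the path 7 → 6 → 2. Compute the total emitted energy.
28.114 eV

The energy levels of Li²⁺ are E_n = -13.6057 × 3² / n² eV.

First transition (7 → 6):
ΔE₁ = |E_6 - E_7|
ΔE₁ = |-3.401425000 - (-2.499006122)| = 0.902419 eV

Second transition (6 → 2):
ΔE₂ = |E_2 - E_6|
ΔE₂ = |-30.612825000 - (-3.401425000)| = 27.211400 eV

Total energy released:
E_total = ΔE₁ + ΔE₂ = 0.902419 + 27.211400 = 28.114 eV

Note: This equals the direct transition 7 → 2: 28.114 eV ✓
Energy is conserved regardless of the path taken.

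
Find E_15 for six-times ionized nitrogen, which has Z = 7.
-2.963 eV

For hydrogen-like ions, the energy levels scale with Z²:
E_n = -13.6057 Z² / n² eV

For N⁶⁺ (Z = 7) at n = 15:
E_15 = -13.6057 × 7² / 15²
E_15 = -13.6057 × 49 / 225
E_15 = -666.6793 / 225
E_15 = -2.963 eV

The energy is 49 times more negative than hydrogen at the same n due to the stronger nuclear charge.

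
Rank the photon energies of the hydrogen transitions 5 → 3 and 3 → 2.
3 → 2

Calculate the energy for each transition:

Transition 5 → 3:
ΔE₁ = |E_3 - E_5| = |-13.6057/3² - (-13.6057/5²)|
ΔE₁ = |-1.511744444444 - (-0.544228000000)| = 0.967516444 eV

Transition 3 → 2:
ΔE₂ = |E_2 - E_3| = |-13.6057/2² - (-13.6057/3²)|
ΔE₂ = |-3.401425000000 - (-1.511744444444)| = 1.889680556 eV

Since 1.889680556 eV > 0.967516444 eV, the transition 3 → 2 emits the more energetic photon.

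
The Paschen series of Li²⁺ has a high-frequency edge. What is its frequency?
3.2898e+15 Hz

The series limit corresponds to the transition from n = ∞ to n = 3.
This is the highest energy (shortest wavelength) transition in the Paschen series.

E_∞ = 0 eV
E_3 = -13.6057 × 3² / 3² = -13.60570000 eV

Energy at series limit:
ΔE = E_∞ - E_3 = 0 - (-13.60570000) = 13.60570000 eV
E = 13.60570000 eV × (1.602177 × 10⁻¹⁹ J/eV) = 2.179874e-18 J
f = E/h = 2.179874e-18 J / (6.62607 × 10⁻³⁴ J·s) = 3.2898e+15 Hz

This energy equals the ionization energy from the n = 3 state of Li²⁺.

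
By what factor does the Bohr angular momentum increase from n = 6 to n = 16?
2.666667

In the Bohr model, L_n = nℏ, so the ratio is purely the ratio of quantum numbers:

L_16/L_6 = 16ℏ / 6ℏ = 16/6 = 2.666667

The angular momentum scales linearly with n.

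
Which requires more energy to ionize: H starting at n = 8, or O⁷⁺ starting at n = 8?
O⁷⁺ at n = 8 (E = -13.60570 eV)

Using E_n = -13.6057 Z² / n² eV:

H (Z = 1) at n = 8:
E = -13.6057 × 1² / 8² = -13.6057 × 1 / 64 = -0.21258906 eV

O⁷⁺ (Z = 8) at n = 8:
E = -13.6057 × 8² / 8² = -13.6057 × 64 / 64 = -13.60570000 eV

Since -13.60570000 eV < -0.21258906 eV,
O⁷⁺ at n = 8 is more tightly bound (requires more energy to ionize).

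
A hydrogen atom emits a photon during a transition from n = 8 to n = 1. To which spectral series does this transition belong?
Lyman series

The spectral series in hydrogen are named based on the final (lower) energy level:
- Lyman series: n_final = 1 (ultraviolet)
- Balmer series: n_final = 2 (visible/near-UV)
- Paschen series: n_final = 3 (infrared)
- Brackett series: n_final = 4 (infrared)
- Pfund series: n_final = 5 (far infrared)

Since this transition ends at n = 1, it belongs to the Lyman series.

For reference, this 8 → 1 line has photon energy
ΔE = 13.6057 eV × (1/1² - 1/8²) = 13.3931109 eV,
corresponding to wavelength λ = hc/ΔE = 1239.84 eV·nm / 13.3931109 eV = 92.57297 nm in the ultraviolet region.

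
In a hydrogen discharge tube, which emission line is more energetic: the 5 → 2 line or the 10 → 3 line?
5 → 2

Calculate the energy for each transition:

Transition 5 → 2:
ΔE₁ = |E_2 - E_5| = |-13.6057/2² - (-13.6057/5²)|
ΔE₁ = |-3.401425000 - (-0.544228000)| = 2.857197 eV

Transition 10 → 3:
ΔE₂ = |E_3 - E_10| = |-13.6057/3² - (-13.6057/10²)|
ΔE₂ = |-1.511744444 - (-0.136057000)| = 1.375687 eV

Since 2.857197 eV > 1.375687 eV, the transition 5 → 2 emits the more energetic photon.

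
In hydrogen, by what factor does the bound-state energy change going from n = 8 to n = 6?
1.777778

Using E_n = -13.6057 Z² / n² eV with Z = 1:

E_6 = -13.6057 / 6² = -13.6057 / 36 = -0.377936111111 eV
E_8 = -13.6057 / 8² = -13.6057 / 64 = -0.212589062500 eV

The ratio is:
E_6/E_8 = (-0.377936111111) / (-0.212589062500)
E_6/E_8 = (-13.6057/36) / (-13.6057/64)
E_6/E_8 = 64/36
E_6/E_8 = 1.777778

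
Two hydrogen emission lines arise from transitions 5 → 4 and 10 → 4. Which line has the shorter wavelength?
10 → 4

Calculate the energy for each transition:

Transition 5 → 4:
ΔE₁ = |E_4 - E_5| = |-13.6057/4² - (-13.6057/5²)|
ΔE₁ = |-0.85035625 - (-0.54422800)| = 0.30613 eV

Transition 10 → 4:
ΔE₂ = |E_4 - E_10| = |-13.6057/4² - (-13.6057/10²)|
ΔE₂ = |-0.85035625 - (-0.13605700)| = 0.71430 eV

Since 0.71430 eV > 0.30613 eV, the transition 10 → 4 emits the more energetic photon.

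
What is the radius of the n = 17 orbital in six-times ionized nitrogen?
2.18475 nm (or 21.84746 Å)

The Bohr radius formula is:
r_n = n² a₀ / Z

where a₀ = 0.05291772 nm is the Bohr radius.

For N⁶⁺ (Z = 7) at n = 17:
r_17 = 17² × 0.05291772 nm / 7
r_17 = 289 × 0.05291772 nm / 7
r_17 = 15.293221 nm / 7
r_17 = 2.18475 nm

The electron orbits at approximately 2.18475 nm from the nucleus.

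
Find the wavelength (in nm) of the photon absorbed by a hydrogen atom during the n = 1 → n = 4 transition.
97.202 nm

First, find the transition energy using E_n = -13.6057 / n² eV:
E_1 = -13.6057 / 1² = -13.60570 eV
E_4 = -13.6057 / 4² = -0.85036 eV

Photon energy: |ΔE| = |E_4 - E_1| = 12.75534 eV

Convert to wavelength using E = hc/λ with hc = 1239.84 eV·nm:
λ = hc/E = 1239.84 eV·nm / 12.75534 eV
λ = 97.202 nm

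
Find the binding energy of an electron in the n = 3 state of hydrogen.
1.5117 eV

The ionization energy is the energy needed to remove the electron completely (n → ∞).

For hydrogen, E_n = -13.6057 eV / n².

At n = 3: E_3 = -13.6057 / 3² = -1.5117444 eV
At n = ∞: E_∞ = 0 eV

Ionization energy = E_∞ - E_3 = 0 - (-1.5117444) = 1.5117444 eV
Ionization energy ≈ 1.5117 eV

This is also called the binding energy of the electron in state n = 3.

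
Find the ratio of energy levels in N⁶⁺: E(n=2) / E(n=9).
20.25000

Using E_n = -13.6057 Z² / n² eV with Z = 7:

E_2 = -13.6057 × 7² / 2² = -666.6793 / 4 = -166.66982500000 eV
E_9 = -13.6057 × 7² / 9² = -666.6793 / 81 = -8.23060864198 eV

The ratio is:
E_2/E_9 = (-166.66982500000) / (-8.23060864198)
E_2/E_9 = (-666.6793/4) / (-666.6793/81)
E_2/E_9 = 81/4
E_2/E_9 = 20.25000
(Note: the Z² factors cancel in the ratio.)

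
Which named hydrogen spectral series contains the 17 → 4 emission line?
Brackett series

The spectral series in hydrogen are named based on the final (lower) energy level:
- Lyman series: n_final = 1 (ultraviolet)
- Balmer series: n_final = 2 (visible/near-UV)
- Paschen series: n_final = 3 (infrared)
- Brackett series: n_final = 4 (infrared)
- Pfund series: n_final = 5 (far infrared)

Since this transition ends at n = 4, it belongs to the Brackett series.

For reference, this 17 → 4 line has photon energy
ΔE = 13.6057 eV × (1/4² - 1/17²) = 0.8032777033 eV,
corresponding to wavelength λ = hc/ΔE = 1239.84 eV·nm / 0.8032777033 eV = 1543.4762 nm in the infrared region.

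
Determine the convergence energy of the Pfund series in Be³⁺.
8.7076 eV

The series limit corresponds to the transition from n = ∞ to n = 5.
This is the highest energy (shortest wavelength) transition in the Pfund series.

E_∞ = 0 eV
E_5 = -13.6057 × 4² / 5² = -8.7076 eV

Energy at series limit:
ΔE = E_∞ - E_5 = 0 - (-8.7076) = 8.7076 eV

This energy equals the ionization energy from the n = 5 state of Be³⁺.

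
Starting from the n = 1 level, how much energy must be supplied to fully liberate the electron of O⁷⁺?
870.76480 eV

The ionization energy is the energy needed to remove the electron completely (n → ∞).

For a hydrogen-like ion with Z = 8, E_n = -13.6057 Z² / n² eV.

At n = 1: E_1 = -13.6057 × 8² / 1² = -870.76480000 eV
At n = ∞: E_∞ = 0 eV

Ionization energy = E_∞ - E_1 = 0 - (-870.76480000) = 870.76480000 eV
Ionization energy ≈ 870.76480 eV

This is also called the binding energy of the electron in state n = 1.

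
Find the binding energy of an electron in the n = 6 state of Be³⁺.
6.0470 eV

The ionization energy is the energy needed to remove the electron completely (n → ∞).

For a hydrogen-like ion with Z = 4, E_n = -13.6057 Z² / n² eV.

At n = 6: E_6 = -13.6057 × 4² / 6² = -6.0469778 eV
At n = ∞: E_∞ = 0 eV

Ionization energy = E_∞ - E_6 = 0 - (-6.0469778) = 6.0469778 eV
Ionization energy ≈ 6.0470 eV

This is also called the binding energy of the electron in state n = 6.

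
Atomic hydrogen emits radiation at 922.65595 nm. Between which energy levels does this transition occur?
n = 9 → n = 3

First, find the photon energy from the wavelength (hc = 1239.84 eV·nm):
E = hc/λ = 1239.84 eV·nm / 922.65595 nm = 1.3437728 eV

The energy levels of hydrogen satisfy E_n = -13.6057 / n² eV, so an emission n_i → n_f releases
ΔE = 13.6057 × (1/n_f² − 1/n_i²) eV.

Setting ΔE equal to the photon energy:
1/n_f² − 1/n_i² = 1.3437728 / 13.6057 = 0.098765429

Since 1/n_i² must be positive, we need 1/n_f² > 0.098765429, i.e. n_f ≤ 3. For each allowed n_f, solve n_i = (1/n_f² − 0.098765429)^(−1/2) and check whether it is a whole number:
  n_f = 1: 1/n_i² = 1.000000000 − 0.098765429 = 0.901234571 → n_i = 1.053  (not an integer) ✗
  n_f = 2: 1/n_i² = 0.250000000 − 0.098765429 = 0.151234571 → n_i = 2.571  (not an integer) ✗
  n_f = 3: 1/n_i² = 0.111111111 − 0.098765429 = 0.012345682 → n_i = 9.000  → integer, n_i = 9 ✓

Only n_f = 3 gives an integer upper level, n_i = 9.

The transition is from n = 9 to n = 3 (emission).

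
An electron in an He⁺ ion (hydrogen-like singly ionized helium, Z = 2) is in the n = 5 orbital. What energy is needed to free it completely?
2.18 eV

The ionization energy is the energy needed to remove the electron completely (n → ∞).

For a hydrogen-like ion with Z = 2, E_n = -13.6057 Z² / n² eV.

At n = 5: E_5 = -13.6057 × 2² / 5² = -2.17691 eV
At n = ∞: E_∞ = 0 eV

Ionization energy = E_∞ - E_5 = 0 - (-2.17691) = 2.17691 eV
Ionization energy ≈ 2.18 eV

This is also called the binding energy of the electron in state n = 5.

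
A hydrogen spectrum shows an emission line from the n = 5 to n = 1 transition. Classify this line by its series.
Lyman series

The spectral series in hydrogen are named based on the final (lower) energy level:
- Lyman series: n_final = 1 (ultraviolet)
- Balmer series: n_final = 2 (visible/near-UV)
- Paschen series: n_final = 3 (infrared)
- Brackett series: n_final = 4 (infrared)
- Pfund series: n_final = 5 (far infrared)

Since this transition ends at n = 1, it belongs to the Lyman series.

For reference, this 5 → 1 line has photon energy
ΔE = 13.6057 eV × (1/1² - 1/5²) = 13.06147 eV,
corresponding to wavelength λ = hc/ΔE = 1239.84 eV·nm / 13.06147 eV = 94.923 nm in the ultraviolet region.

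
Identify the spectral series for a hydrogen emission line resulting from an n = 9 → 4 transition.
Brackett series

The spectral series in hydrogen are named based on the final (lower) energy level:
- Lyman series: n_final = 1 (ultraviolet)
- Balmer series: n_final = 2 (visible/near-UV)
- Paschen series: n_final = 3 (infrared)
- Brackett series: n_final = 4 (infrared)
- Pfund series: n_final = 5 (far infrared)

Since this transition ends at n = 4, it belongs to the Brackett series.

For reference, this 9 → 4 line has photon energy
ΔE = 13.6057 eV × (1/4² - 1/9²) = 0.68238464506 eV,
corresponding to wavelength λ = hc/ΔE = 1239.84 eV·nm / 0.68238464506 eV = 1816.92248 nm in the infrared region.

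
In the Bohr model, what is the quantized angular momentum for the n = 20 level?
2.1091e-33 J·s (or 20ℏ)

In the Bohr model, angular momentum is quantized:
L = nℏ

where ℏ = h/(2π) = 1.054572e-34 J·s

For n = 20:
L = 20 × 1.054572e-34 J·s
L = 2.1091e-33 J·s

This can also be written as L = 20ℏ.
The angular momentum is an integer multiple of the reduced Planck constant.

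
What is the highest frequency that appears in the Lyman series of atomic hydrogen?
3.2898e+15 Hz

The series limit corresponds to the transition from n = ∞ to n = 1.
This is the highest energy (shortest wavelength) transition in the Lyman series.

E_∞ = 0 eV
E_1 = -13.6057 / 1² = -13.605700 eV

Energy at series limit:
ΔE = E_∞ - E_1 = 0 - (-13.605700) = 13.605700 eV
E = 13.605700 eV × (1.602177 × 10⁻¹⁹ J/eV) = 2.179874e-18 J
f = E/h = 2.179874e-18 J / (6.62607 × 10⁻³⁴ J·s) = 3.2898e+15 Hz

This energy equals the ionization energy from the n = 1 state of hydrogen.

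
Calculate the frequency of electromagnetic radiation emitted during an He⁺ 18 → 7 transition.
2.27943e+14 Hz

First, find the transition energy:
E_18 = -13.6057 × 2² / 18² = -0.167971605 eV
E_7 = -13.6057 × 2² / 7² = -1.110669388 eV
|ΔE| = |E_7 - E_18| = 0.942697783 eV

Convert to Joules: E = 0.942697783 eV × (1.602177 × 10⁻¹⁹ J/eV) = 1.5103687e-19 J

Using E = hf:
f = E/h = 1.5103687e-19 J / (6.62607 × 10⁻³⁴ J·s)
f = 2.27943e+14 Hz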